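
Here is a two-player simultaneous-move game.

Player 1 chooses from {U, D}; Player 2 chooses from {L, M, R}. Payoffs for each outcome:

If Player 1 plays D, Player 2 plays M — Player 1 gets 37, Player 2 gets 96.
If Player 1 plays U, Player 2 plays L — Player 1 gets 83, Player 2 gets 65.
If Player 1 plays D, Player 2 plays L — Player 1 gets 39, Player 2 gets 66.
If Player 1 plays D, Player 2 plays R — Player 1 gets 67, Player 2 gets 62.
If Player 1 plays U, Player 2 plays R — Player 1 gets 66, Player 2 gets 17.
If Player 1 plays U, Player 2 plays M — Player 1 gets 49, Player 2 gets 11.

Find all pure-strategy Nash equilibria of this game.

Player 1 against L: payoffs 83, 39 → best response U.
Player 1 against M: payoffs 49, 37 → best response U.
Player 1 against R: payoffs 66, 67 → best response D.
Player 2 against U: payoffs 65, 11, 17 → best response L.
Player 2 against D: payoffs 66, 96, 62 → best response M.
Mutual best responses: (U, L).

The unique pure-strategy Nash equilibrium is (U, L).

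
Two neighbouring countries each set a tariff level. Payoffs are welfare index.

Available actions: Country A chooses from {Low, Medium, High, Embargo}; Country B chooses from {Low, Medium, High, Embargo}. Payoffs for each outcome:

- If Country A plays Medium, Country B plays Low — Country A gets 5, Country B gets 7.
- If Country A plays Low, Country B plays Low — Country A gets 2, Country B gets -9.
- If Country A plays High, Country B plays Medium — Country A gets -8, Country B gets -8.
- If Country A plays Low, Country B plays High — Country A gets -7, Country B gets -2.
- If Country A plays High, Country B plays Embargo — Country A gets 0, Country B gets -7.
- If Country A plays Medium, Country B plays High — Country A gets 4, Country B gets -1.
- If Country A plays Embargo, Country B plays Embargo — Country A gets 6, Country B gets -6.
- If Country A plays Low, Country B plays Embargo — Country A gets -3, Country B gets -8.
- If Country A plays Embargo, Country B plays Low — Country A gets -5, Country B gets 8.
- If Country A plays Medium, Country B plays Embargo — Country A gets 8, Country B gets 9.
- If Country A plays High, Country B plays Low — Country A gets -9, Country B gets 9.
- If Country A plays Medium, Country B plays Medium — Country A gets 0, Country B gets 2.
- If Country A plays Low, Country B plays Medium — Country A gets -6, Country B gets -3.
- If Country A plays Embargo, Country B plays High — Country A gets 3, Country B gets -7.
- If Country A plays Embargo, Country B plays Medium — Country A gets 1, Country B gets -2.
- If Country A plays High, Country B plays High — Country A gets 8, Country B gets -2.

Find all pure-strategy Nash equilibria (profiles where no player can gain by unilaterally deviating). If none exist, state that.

The unique pure-strategy Nash equilibrium is (Medium, Embargo).

Country A against Low: payoffs 2, 5, -9, -5 → best response Medium.
Country A against Medium: payoffs -6, 0, -8, 1 → best response Embargo.
Country A against High: payoffs -7, 4, 8, 3 → best response High.
Country A against Embargo: payoffs -3, 8, 0, 6 → best response Medium.
Country B against Low: payoffs -9, -3, -2, -8 → best response High.
Country B against Medium: payoffs 7, 2, -1, 9 → best response Embargo.
Country B against High: payoffs 9, -8, -2, -7 → best response Low.
Country B against Embargo: payoffs 8, -2, -7, -6 → best response Low.
Mutual best responses: (Medium, Embargo).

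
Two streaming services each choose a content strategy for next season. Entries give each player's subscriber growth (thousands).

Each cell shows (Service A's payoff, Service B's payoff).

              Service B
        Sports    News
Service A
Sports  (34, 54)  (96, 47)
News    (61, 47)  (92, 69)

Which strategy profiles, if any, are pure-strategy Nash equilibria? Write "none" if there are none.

Service A against Sports: payoffs 34, 61 → best response News.
Service A against News: payoffs 96, 92 → best response Sports.
Service B against Sports: payoffs 54, 47 → best response Sports.
Service B against News: payoffs 47, 69 → best response News.
No profile is a mutual best response for all players.

There is no pure-strategy Nash equilibrium.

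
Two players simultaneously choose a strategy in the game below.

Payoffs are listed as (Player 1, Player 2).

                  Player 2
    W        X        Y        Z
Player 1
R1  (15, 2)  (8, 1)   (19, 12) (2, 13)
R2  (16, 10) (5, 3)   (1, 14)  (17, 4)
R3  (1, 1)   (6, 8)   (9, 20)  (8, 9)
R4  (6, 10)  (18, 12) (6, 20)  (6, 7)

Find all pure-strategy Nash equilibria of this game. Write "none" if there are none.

Check each profile: it is a Nash equilibrium iff no player can strictly gain by switching unilaterally.
(R1, W): Player 1 can switch to R2 (15 → 16). Not NE.
(R1, X): Player 1 can switch to R4 (8 → 18). Not NE.
(R1, Y): Player 2 can switch to Z (12 → 13). Not NE.
(R1, Z): Player 1 can switch to R2 (2 → 17). Not NE.
(R2, W): Player 2 can switch to Y (10 → 14). Not NE.
(R2, X): Player 1 can switch to R1 (5 → 8). Not NE.
(R2, Y): Player 1 can switch to R1 (1 → 19). Not NE.
(R2, Z): Player 2 can switch to W (4 → 10). Not NE.
(The remaining 8 profiles each have a profitable deviation by the same check.)

There is no pure-strategy Nash equilibrium.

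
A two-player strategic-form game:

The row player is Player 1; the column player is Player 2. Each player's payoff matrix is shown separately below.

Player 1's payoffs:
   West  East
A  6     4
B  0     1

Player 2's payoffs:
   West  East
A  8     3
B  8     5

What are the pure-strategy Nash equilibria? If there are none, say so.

Player 1 against West: payoffs 6, 0 → best response A.
Player 1 against East: payoffs 4, 1 → best response A.
Player 2 against A: payoffs 8, 3 → best response West.
Player 2 against B: payoffs 8, 5 → best response West.
Mutual best responses: (A, West).

Pure NE: (A, West)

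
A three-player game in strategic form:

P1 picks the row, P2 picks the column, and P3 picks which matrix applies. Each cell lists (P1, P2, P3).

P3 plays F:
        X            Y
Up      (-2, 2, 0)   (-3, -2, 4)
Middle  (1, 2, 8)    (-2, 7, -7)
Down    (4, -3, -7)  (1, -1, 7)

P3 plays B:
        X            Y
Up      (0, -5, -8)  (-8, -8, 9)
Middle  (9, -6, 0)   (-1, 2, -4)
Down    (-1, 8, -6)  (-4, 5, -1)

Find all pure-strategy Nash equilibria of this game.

Pure-strategy Nash equilibria: (Middle, Y, B) and (Down, Y, F)

(Up, X, F): P1 can switch to Middle (-2 → 1). Not NE.
(Up, X, B): P1 can switch to Middle (0 → 9). Not NE.
(Up, Y, F): P1 can switch to Middle (-3 → -2). Not NE.
(Up, Y, B): P1 can switch to Middle (-8 → -1). Not NE.
(Middle, X, F): P1 can switch to Down (1 → 4). Not NE.
(Middle, X, B): P2 can switch to Y (-6 → 2). Not NE.
(Middle, Y, F): P1 can switch to Down (-2 → 1). Not NE.
(Middle, Y, B): P1 gets -1, best alternative -4; P2 gets 2, best alternative -6; P3 gets -4, best alternative -7. No profitable deviation — NE.
(Down, X, F): P2 can switch to Y (-3 → -1). Not NE.
(Down, X, B): P1 can switch to Up (-1 → 0). Not NE.
(Down, Y, F): P1 gets 1, best alternative -2; P2 gets -1, best alternative -3; P3 gets 7, best alternative -1. No profitable deviation — NE.
(Down, Y, B): P1 can switch to Middle (-4 → -1). Not NE.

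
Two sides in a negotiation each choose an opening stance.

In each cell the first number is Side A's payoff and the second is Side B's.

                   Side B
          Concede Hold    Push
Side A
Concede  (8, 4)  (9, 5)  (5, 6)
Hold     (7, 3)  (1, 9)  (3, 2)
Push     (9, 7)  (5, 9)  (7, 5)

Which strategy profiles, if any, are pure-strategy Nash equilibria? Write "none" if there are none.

This game has no pure Nash equilibrium.

Side A against Concede: payoffs 8, 7, 9 → best response Push.
Side A against Hold: payoffs 9, 1, 5 → best response Concede.
Side A against Push: payoffs 5, 3, 7 → best response Push.
Side B against Concede: payoffs 4, 5, 6 → best response Push.
Side B against Hold: payoffs 3, 9, 2 → best response Hold.
Side B against Push: payoffs 7, 9, 5 → best response Hold.
No profile is a mutual best response for all players.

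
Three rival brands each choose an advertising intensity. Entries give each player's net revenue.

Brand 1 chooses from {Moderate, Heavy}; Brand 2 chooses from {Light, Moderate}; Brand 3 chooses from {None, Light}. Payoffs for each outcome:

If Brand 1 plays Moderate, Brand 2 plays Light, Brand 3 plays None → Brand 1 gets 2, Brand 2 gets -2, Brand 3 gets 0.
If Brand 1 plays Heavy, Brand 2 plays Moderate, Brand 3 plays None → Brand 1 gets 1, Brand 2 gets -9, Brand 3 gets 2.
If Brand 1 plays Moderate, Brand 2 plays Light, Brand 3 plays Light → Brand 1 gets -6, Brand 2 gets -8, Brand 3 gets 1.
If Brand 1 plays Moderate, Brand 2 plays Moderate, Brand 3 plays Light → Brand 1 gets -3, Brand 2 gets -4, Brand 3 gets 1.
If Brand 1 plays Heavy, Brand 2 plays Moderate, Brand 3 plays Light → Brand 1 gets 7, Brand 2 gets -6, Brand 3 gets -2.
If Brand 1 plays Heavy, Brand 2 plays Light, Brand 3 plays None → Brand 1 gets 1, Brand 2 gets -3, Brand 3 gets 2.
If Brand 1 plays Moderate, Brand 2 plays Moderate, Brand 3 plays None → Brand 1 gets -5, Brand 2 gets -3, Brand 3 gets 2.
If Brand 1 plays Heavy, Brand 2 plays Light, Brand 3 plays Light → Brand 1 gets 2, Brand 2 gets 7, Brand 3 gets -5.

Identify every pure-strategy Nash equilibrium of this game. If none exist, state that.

This game has no pure Nash equilibrium.

Brand 1 against (Light, None): payoffs 2, 1 → best response Moderate.
Brand 1 against (Light, Light): payoffs -6, 2 → best response Heavy.
Brand 1 against (Moderate, None): payoffs -5, 1 → best response Heavy.
Brand 1 against (Moderate, Light): payoffs -3, 7 → best response Heavy.
Brand 2 against (Moderate, None): payoffs -2, -3 → best response Light.
Brand 2 against (Moderate, Light): payoffs -8, -4 → best response Moderate.
Brand 2 against (Heavy, None): payoffs -3, -9 → best response Light.
Brand 2 against (Heavy, Light): payoffs 7, -6 → best response Light.
Brand 3 against (Moderate, Light): payoffs 0, 1 → best response Light.
Brand 3 against (Moderate, Moderate): payoffs 2, 1 → best response None.
Brand 3 against (Heavy, Light): payoffs 2, -5 → best response None.
Brand 3 against (Heavy, Moderate): payoffs 2, -2 → best response None.
No profile is a mutual best response for all players.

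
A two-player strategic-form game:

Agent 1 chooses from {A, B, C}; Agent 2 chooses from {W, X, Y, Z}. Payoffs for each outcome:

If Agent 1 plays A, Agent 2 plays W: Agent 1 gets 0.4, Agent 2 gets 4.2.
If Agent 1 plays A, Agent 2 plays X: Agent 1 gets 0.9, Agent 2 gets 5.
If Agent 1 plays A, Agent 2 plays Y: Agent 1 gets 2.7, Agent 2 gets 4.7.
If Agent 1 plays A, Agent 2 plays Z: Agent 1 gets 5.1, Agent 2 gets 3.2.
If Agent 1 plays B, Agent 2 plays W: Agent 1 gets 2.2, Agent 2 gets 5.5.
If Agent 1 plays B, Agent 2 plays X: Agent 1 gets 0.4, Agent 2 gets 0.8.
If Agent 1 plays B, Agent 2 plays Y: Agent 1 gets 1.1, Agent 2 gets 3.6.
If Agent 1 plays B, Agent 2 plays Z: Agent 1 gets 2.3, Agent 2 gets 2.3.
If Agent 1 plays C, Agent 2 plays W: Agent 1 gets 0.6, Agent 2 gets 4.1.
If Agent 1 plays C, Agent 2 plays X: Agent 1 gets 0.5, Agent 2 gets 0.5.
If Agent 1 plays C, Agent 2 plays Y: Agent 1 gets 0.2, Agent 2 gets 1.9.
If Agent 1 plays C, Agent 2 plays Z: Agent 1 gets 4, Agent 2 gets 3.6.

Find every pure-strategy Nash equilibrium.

The pure Nash equilibria are (A, X), (B, W).

Mark each player's best response to every combination of opponents' strategies; a profile where every player is best-responding is a pure Nash equilibrium.
Agent 1 against W: payoffs 0.4, 2.2, 0.6 → best response B.
Agent 1 against X: payoffs 0.9, 0.4, 0.5 → best response A.
Agent 1 against Y: payoffs 2.7, 1.1, 0.2 → best response A.
Agent 1 against Z: payoffs 5.1, 2.3, 4 → best response A.
Agent 2 against A: payoffs 4.2, 5, 4.7, 3.2 → best response X.
Agent 2 against B: payoffs 5.5, 0.8, 3.6, 2.3 → best response W.
Agent 2 against C: payoffs 4.1, 0.5, 1.9, 3.6 → best response W.
Mutual best responses: (A, X); (B, W).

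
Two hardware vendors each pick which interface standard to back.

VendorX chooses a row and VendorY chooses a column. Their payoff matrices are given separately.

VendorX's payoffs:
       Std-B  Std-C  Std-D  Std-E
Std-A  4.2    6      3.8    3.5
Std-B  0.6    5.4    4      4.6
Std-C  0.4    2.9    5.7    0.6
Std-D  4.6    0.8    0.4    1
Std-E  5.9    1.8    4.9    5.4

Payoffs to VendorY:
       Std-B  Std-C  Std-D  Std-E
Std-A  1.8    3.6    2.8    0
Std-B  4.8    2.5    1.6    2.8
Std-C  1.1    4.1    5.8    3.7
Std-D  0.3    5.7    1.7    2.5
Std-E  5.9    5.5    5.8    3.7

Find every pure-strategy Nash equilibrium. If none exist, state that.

(Std-A, Std-C) and (Std-C, Std-D) and (Std-E, Std-B)

(Std-A, Std-B): VendorX can switch to Std-D (4.2 → 4.6). Not NE.
(Std-A, Std-C): VendorX gets 6, best alternative 5.4; VendorY gets 3.6, best alternative 2.8. No profitable deviation — NE.
(Std-A, Std-D): VendorX can switch to Std-B (3.8 → 4). Not NE.
(Std-A, Std-E): VendorX can switch to Std-B (3.5 → 4.6). Not NE.
(Std-B, Std-B): VendorX can switch to Std-A (0.6 → 4.2). Not NE.
(Std-B, Std-C): VendorX can switch to Std-A (5.4 → 6). Not NE.
(Std-B, Std-D): VendorX can switch to Std-C (4 → 5.7). Not NE.
(Std-B, Std-E): VendorX can switch to Std-E (4.6 → 5.4). Not NE.
(Std-C, Std-B): VendorX can switch to Std-A (0.4 → 4.2). Not NE.
(Std-C, Std-C): VendorX can switch to Std-A (2.9 → 6). Not NE.
(Std-C, Std-D): VendorX gets 5.7, best alternative 4.9; VendorY gets 5.8, best alternative 4.1. No profitable deviation — NE.
(Std-C, Std-E): VendorX can switch to Std-A (0.6 → 3.5). Not NE.
(Std-D, Std-B): VendorX can switch to Std-E (4.6 → 5.9). Not NE.
(Std-D, Std-C): VendorX can switch to Std-A (0.8 → 6). Not NE.
(Std-E, Std-B): VendorX gets 5.9, best alternative 4.6; VendorY gets 5.9, best alternative 5.8. No profitable deviation — NE.
(The remaining 5 profiles each have a profitable deviation by the same check.)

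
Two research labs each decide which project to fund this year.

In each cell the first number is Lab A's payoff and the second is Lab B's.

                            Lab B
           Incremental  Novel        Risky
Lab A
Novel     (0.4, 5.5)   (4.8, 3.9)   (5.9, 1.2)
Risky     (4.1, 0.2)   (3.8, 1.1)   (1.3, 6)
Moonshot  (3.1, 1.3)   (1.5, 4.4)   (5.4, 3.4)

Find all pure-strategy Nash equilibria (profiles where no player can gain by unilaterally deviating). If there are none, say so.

This game has no pure Nash equilibrium.

For each player, find the best response to each opponent profile; mutual best responses are the pure NE.
Lab A against Incremental: payoffs 0.4, 4.1, 3.1 → best response Risky.
Lab A against Novel: payoffs 4.8, 3.8, 1.5 → best response Novel.
Lab A against Risky: payoffs 5.9, 1.3, 5.4 → best response Novel.
Lab B against Novel: payoffs 5.5, 3.9, 1.2 → best response Incremental.
Lab B against Risky: payoffs 0.2, 1.1, 6 → best response Risky.
Lab B against Moonshot: payoffs 1.3, 4.4, 3.4 → best response Novel.
No profile is a mutual best response for all players.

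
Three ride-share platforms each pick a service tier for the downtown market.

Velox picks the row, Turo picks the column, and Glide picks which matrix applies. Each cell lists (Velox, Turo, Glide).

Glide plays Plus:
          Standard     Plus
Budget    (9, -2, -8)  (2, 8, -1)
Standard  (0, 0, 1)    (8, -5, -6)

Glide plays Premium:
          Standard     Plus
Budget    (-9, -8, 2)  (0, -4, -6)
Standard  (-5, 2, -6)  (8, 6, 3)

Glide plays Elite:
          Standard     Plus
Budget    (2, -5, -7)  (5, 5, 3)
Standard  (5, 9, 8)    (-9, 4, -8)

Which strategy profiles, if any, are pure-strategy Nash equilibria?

For each strategy profile, look for a profitable unilateral deviation.
(Budget, Standard, Plus): Turo can switch to Plus (-2 → 8). Not NE.
(Budget, Standard, Premium): Velox can switch to Standard (-9 → -5). Not NE.
(Budget, Standard, Elite): Velox can switch to Standard (2 → 5). Not NE.
(Budget, Plus, Plus): Velox can switch to Standard (2 → 8). Not NE.
(Budget, Plus, Premium): Velox can switch to Standard (0 → 8). Not NE.
(Budget, Plus, Elite): Velox gets 5, best alternative -9; Turo gets 5, best alternative -5; Glide gets 3, best alternative -1. No profitable deviation — NE.
(Standard, Standard, Plus): Velox can switch to Budget (0 → 9). Not NE.
(Standard, Standard, Premium): Turo can switch to Plus (2 → 6). Not NE.
(Standard, Standard, Elite): Velox gets 5, best alternative 2; Turo gets 9, best alternative 4; Glide gets 8, best alternative 1. No profitable deviation — NE.
(Standard, Plus, Plus): Turo can switch to Standard (-5 → 0). Not NE.
(Standard, Plus, Premium): Velox gets 8, best alternative 0; Turo gets 6, best alternative 2; Glide gets 3, best alternative -6. No profitable deviation — NE.
(Standard, Plus, Elite): Velox can switch to Budget (-9 → 5). Not NE.

The pure Nash equilibria are (Budget, Plus, Elite); (Standard, Standard, Elite); (Standard, Plus, Premium).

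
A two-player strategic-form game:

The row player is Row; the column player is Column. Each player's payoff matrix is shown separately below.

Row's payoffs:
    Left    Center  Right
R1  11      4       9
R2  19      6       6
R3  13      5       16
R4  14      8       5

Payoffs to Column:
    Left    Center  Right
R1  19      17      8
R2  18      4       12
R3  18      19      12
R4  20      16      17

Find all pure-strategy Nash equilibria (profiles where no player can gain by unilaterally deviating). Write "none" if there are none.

(R1, Left): Row can switch to R2 (11 → 19). Not NE.
(R1, Center): Row can switch to R2 (4 → 6). Not NE.
(R1, Right): Row can switch to R3 (9 → 16). Not NE.
(R2, Left): Row gets 19, best alternative 14; Column gets 18, best alternative 12. No profitable deviation — NE.
(R2, Center): Row can switch to R4 (6 → 8). Not NE.
(R2, Right): Row can switch to R1 (6 → 9). Not NE.
(R3, Left): Row can switch to R2 (13 → 19). Not NE.
(R3, Center): Row can switch to R2 (5 → 6). Not NE.
(R3, Right): Column can switch to Left (12 → 18). Not NE.
(The remaining 3 profiles each have a profitable deviation by the same check.)

(R2, Left)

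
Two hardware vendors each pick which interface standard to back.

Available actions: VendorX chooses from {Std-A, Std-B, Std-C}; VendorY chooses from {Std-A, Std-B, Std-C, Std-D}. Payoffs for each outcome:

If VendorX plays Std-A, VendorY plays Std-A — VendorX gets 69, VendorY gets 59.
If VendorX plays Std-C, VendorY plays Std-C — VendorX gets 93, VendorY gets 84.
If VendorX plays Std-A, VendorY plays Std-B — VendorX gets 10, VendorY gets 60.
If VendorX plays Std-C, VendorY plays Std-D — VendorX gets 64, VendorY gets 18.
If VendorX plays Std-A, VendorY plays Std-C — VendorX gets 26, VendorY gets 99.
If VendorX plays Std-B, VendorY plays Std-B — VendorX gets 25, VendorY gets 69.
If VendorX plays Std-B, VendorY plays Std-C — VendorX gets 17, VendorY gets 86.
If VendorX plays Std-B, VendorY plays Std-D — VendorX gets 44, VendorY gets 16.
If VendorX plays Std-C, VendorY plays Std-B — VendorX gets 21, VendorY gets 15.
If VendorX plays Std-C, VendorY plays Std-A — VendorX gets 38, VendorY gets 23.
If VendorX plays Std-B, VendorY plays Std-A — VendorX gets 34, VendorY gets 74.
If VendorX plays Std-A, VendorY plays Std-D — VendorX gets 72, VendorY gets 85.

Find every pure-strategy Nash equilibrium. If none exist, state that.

(Std-A, Std-A): VendorY can switch to Std-B (59 → 60). Not NE.
(Std-A, Std-B): VendorX can switch to Std-B (10 → 25). Not NE.
(Std-A, Std-C): VendorX can switch to Std-C (26 → 93). Not NE.
(Std-A, Std-D): VendorY can switch to Std-C (85 → 99). Not NE.
(Std-B, Std-A): VendorX can switch to Std-A (34 → 69). Not NE.
(Std-B, Std-B): VendorY can switch to Std-A (69 → 74). Not NE.
(Std-C, Std-C): VendorX gets 93, best alternative 26; VendorY gets 84, best alternative 23. No profitable deviation — NE.
(The remaining 5 profiles each have a profitable deviation by the same check.)

(Std-C, Std-C)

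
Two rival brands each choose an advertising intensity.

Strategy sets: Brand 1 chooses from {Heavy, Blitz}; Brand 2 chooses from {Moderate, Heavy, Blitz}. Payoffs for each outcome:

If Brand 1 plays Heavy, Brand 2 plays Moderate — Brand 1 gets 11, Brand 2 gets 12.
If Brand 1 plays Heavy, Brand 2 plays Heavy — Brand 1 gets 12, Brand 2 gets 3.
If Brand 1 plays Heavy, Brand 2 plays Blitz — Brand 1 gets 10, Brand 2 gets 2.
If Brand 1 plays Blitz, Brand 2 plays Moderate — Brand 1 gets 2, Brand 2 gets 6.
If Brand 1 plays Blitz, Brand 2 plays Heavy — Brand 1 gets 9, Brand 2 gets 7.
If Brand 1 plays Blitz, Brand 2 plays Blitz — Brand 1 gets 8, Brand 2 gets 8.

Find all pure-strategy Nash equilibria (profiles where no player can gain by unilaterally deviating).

(Heavy, Moderate)

For each player, find the best response to each opponent profile; mutual best responses are the pure NE.
Brand 1 against Moderate: payoffs 11, 2 → best response Heavy.
Brand 1 against Heavy: payoffs 12, 9 → best response Heavy.
Brand 1 against Blitz: payoffs 10, 8 → best response Heavy.
Brand 2 against Heavy: payoffs 12, 3, 2 → best response Moderate.
Brand 2 against Blitz: payoffs 6, 7, 8 → best response Blitz.
Mutual best responses: (Heavy, Moderate).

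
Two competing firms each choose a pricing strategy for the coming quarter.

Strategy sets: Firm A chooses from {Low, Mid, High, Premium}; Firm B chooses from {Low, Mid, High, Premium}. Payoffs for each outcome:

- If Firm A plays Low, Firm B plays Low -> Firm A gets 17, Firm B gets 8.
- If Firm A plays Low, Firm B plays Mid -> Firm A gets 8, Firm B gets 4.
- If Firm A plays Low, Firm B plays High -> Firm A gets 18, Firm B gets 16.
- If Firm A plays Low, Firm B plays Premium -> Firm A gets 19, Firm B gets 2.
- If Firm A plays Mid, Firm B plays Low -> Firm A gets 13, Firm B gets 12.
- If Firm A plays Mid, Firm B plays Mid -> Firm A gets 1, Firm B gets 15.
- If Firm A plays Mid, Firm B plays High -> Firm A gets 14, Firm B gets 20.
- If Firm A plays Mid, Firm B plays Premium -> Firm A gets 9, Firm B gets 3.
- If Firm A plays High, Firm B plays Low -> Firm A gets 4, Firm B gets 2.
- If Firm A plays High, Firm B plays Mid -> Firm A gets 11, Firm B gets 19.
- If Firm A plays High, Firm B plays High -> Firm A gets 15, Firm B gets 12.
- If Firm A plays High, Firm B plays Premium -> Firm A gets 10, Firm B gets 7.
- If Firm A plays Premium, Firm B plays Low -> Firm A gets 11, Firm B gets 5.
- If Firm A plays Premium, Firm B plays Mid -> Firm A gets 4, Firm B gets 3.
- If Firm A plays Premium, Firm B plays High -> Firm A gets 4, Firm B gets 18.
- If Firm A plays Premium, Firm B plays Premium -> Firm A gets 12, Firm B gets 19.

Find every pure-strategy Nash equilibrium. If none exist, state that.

Pure-strategy Nash equilibria: (Low, High) and (High, Mid)

(Low, Low): Firm B can switch to High (8 → 16). Not NE.
(Low, Mid): Firm A can switch to High (8 → 11). Not NE.
(Low, High): Firm A gets 18, best alternative 15; Firm B gets 16, best alternative 8. No profitable deviation — NE.
(Low, Premium): Firm B can switch to Low (2 → 8). Not NE.
(Mid, Low): Firm A can switch to Low (13 → 17). Not NE.
(Mid, Mid): Firm A can switch to Low (1 → 8). Not NE.
(Mid, High): Firm A can switch to Low (14 → 18). Not NE.
(Mid, Premium): Firm A can switch to Low (9 → 19). Not NE.
(High, Low): Firm A can switch to Low (4 → 17). Not NE.
(High, Mid): Firm A gets 11, best alternative 8; Firm B gets 19, best alternative 12. No profitable deviation — NE.
(High, High): Firm A can switch to Low (15 → 18). Not NE.
(High, Premium): Firm A can switch to Low (10 → 19). Not NE.
(The remaining 4 profiles each have a profitable deviation by the same check.)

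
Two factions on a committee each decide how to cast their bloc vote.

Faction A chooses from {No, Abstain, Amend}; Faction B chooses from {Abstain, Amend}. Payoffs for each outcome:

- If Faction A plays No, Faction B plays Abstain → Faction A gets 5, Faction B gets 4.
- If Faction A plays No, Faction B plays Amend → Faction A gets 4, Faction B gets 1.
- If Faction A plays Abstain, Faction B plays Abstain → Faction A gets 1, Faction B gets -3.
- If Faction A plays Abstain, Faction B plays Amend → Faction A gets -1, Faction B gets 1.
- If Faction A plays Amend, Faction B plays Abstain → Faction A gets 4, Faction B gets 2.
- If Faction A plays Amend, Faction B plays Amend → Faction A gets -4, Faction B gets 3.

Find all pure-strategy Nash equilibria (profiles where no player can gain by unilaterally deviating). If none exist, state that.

Faction A against Abstain: payoffs 5, 1, 4 → best response No.
Faction A against Amend: payoffs 4, -1, -4 → best response No.
Faction B against No: payoffs 4, 1 → best response Abstain.
Faction B against Abstain: payoffs -3, 1 → best response Amend.
Faction B against Amend: payoffs 2, 3 → best response Amend.
Mutual best responses: (No, Abstain).

(No, Abstain)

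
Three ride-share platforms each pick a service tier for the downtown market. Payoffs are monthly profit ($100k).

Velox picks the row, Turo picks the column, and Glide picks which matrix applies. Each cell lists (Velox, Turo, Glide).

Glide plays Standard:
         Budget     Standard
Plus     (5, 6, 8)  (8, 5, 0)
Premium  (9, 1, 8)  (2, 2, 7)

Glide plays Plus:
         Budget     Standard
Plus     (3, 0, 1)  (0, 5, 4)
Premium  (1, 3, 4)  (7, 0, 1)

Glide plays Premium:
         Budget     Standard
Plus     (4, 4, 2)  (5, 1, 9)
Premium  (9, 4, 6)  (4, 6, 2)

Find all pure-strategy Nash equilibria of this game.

Mark each player's best response to every combination of opponents' strategies; a profile where every player is best-responding is a pure Nash equilibrium.
Velox against (Budget, Standard): payoffs 5, 9 → best response Premium.
Velox against (Budget, Plus): payoffs 3, 1 → best response Plus.
Velox against (Budget, Premium): payoffs 4, 9 → best response Premium.
Velox against (Standard, Standard): payoffs 8, 2 → best response Plus.
Velox against (Standard, Plus): payoffs 0, 7 → best response Premium.
Velox against (Standard, Premium): payoffs 5, 4 → best response Plus.
Turo against (Plus, Standard): payoffs 6, 5 → best response Budget.
Turo against (Plus, Plus): payoffs 0, 5 → best response Standard.
Turo against (Plus, Premium): payoffs 4, 1 → best response Budget.
Turo against (Premium, Standard): payoffs 1, 2 → best response Standard.
Turo against (Premium, Plus): payoffs 3, 0 → best response Budget.
Turo against (Premium, Premium): payoffs 4, 6 → best response Standard.
Glide against (Plus, Budget): payoffs 8, 1, 2 → best response Standard.
Glide against (Plus, Standard): payoffs 0, 4, 9 → best response Premium.
Glide against (Premium, Budget): payoffs 8, 4, 6 → best response Standard.
Glide against (Premium, Standard): payoffs 7, 1, 2 → best response Standard.
No profile is a mutual best response for all players.

This game has no pure Nash equilibrium.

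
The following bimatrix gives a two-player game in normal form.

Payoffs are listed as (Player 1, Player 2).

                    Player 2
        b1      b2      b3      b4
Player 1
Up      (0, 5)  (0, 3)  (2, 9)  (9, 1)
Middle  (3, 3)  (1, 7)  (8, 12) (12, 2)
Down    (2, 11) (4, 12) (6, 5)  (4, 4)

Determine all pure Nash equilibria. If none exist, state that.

Player 1 against b1: payoffs 0, 3, 2 → best response Middle.
Player 1 against b2: payoffs 0, 1, 4 → best response Down.
Player 1 against b3: payoffs 2, 8, 6 → best response Middle.
Player 1 against b4: payoffs 9, 12, 4 → best response Middle.
Player 2 against Up: payoffs 5, 3, 9, 1 → best response b3.
Player 2 against Middle: payoffs 3, 7, 12, 2 → best response b3.
Player 2 against Down: payoffs 11, 12, 5, 4 → best response b2.
Mutual best responses: (Middle, b3); (Down, b2).

The pure Nash equilibria are (Middle, b3), (Down, b2).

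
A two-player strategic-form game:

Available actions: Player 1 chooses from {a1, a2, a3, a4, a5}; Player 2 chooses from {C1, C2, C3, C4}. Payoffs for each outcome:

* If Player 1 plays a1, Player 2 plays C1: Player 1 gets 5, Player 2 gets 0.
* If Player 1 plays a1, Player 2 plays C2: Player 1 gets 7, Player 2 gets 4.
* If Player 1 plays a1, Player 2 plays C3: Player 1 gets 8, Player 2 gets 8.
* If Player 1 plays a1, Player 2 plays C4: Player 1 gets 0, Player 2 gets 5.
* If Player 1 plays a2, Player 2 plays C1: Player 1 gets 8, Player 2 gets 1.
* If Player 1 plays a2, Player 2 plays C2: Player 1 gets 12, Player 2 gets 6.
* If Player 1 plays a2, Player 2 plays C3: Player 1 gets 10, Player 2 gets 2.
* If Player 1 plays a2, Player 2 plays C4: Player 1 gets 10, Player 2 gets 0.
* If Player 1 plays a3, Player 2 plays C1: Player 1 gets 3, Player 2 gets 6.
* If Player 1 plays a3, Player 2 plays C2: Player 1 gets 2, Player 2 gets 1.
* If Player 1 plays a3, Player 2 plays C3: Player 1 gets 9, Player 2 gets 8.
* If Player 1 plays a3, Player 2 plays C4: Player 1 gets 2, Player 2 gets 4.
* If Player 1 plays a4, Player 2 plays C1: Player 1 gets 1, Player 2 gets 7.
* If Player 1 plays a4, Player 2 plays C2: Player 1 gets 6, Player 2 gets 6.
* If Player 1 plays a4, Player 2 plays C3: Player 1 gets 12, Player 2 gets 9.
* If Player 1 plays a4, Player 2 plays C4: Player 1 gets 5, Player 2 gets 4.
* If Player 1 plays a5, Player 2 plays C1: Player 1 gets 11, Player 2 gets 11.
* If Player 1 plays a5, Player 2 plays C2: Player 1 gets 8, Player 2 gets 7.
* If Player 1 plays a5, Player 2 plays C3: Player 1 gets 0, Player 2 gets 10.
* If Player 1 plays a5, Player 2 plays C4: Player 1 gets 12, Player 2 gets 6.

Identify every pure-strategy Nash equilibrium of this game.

The pure Nash equilibria are (a2, C2), (a4, C3), (a5, C1).

Player 1 against C1: payoffs 5, 8, 3, 1, 11 → best response a5.
Player 1 against C2: payoffs 7, 12, 2, 6, 8 → best response a2.
Player 1 against C3: payoffs 8, 10, 9, 12, 0 → best response a4.
Player 1 against C4: payoffs 0, 10, 2, 5, 12 → best response a5.
Player 2 against a1: payoffs 0, 4, 8, 5 → best response C3.
Player 2 against a2: payoffs 1, 6, 2, 0 → best response C2.
Player 2 against a3: payoffs 6, 1, 8, 4 → best response C3.
Player 2 against a4: payoffs 7, 6, 9, 4 → best response C3.
Player 2 against a5: payoffs 11, 7, 10, 6 → best response C1.
Mutual best responses: (a2, C2); (a4, C3); (a5, C1).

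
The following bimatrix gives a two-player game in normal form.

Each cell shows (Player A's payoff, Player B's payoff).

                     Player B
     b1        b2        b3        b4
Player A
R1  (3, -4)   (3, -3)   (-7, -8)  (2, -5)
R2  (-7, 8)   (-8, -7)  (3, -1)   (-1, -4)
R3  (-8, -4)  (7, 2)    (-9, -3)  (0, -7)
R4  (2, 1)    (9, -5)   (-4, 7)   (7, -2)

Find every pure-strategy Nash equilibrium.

No pure-strategy Nash equilibrium.

(R1, b1): Player B can switch to b2 (-4 → -3). Not NE.
(R1, b2): Player A can switch to R3 (3 → 7). Not NE.
(R1, b3): Player A can switch to R2 (-7 → 3). Not NE.
(R1, b4): Player A can switch to R4 (2 → 7). Not NE.
(R2, b1): Player A can switch to R1 (-7 → 3). Not NE.
(R2, b2): Player A can switch to R1 (-8 → 3). Not NE.
(The remaining 10 profiles each have a profitable deviation by the same check.)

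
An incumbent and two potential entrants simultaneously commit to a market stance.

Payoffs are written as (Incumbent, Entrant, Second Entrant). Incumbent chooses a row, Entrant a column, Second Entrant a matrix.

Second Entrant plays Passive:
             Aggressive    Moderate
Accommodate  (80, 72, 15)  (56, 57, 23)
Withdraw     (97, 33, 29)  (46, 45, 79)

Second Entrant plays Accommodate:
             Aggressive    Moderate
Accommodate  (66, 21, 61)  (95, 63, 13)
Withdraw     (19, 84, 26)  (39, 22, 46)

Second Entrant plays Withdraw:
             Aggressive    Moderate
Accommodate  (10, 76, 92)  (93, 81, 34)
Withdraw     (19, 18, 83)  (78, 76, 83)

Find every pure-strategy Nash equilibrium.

(Accommodate, Aggressive, Passive): Incumbent can switch to Withdraw (80 → 97). Not NE.
(Accommodate, Aggressive, Accommodate): Entrant can switch to Moderate (21 → 63). Not NE.
(Accommodate, Aggressive, Withdraw): Incumbent can switch to Withdraw (10 → 19). Not NE.
(Accommodate, Moderate, Passive): Entrant can switch to Aggressive (57 → 72). Not NE.
(Accommodate, Moderate, Accommodate): Second Entrant can switch to Passive (13 → 23). Not NE.
(Accommodate, Moderate, Withdraw): Incumbent gets 93, best alternative 78; Entrant gets 81, best alternative 76; Second Entrant gets 34, best alternative 23. No profitable deviation — NE.
(Withdraw, Aggressive, Passive): Entrant can switch to Moderate (33 → 45). Not NE.
(Withdraw, Aggressive, Accommodate): Incumbent can switch to Accommodate (19 → 66). Not NE.
(Withdraw, Aggressive, Withdraw): Entrant can switch to Moderate (18 → 76). Not NE.
(The remaining 3 profiles each have a profitable deviation by the same check.)

The unique pure-strategy Nash equilibrium is (Accommodate, Moderate, Withdraw).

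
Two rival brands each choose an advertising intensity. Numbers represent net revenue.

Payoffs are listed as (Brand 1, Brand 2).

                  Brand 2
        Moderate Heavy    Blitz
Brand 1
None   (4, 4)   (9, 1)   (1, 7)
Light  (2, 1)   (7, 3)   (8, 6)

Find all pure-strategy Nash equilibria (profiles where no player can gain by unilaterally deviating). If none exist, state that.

(Light, Blitz)

Brand 1 against Moderate: payoffs 4, 2 → best response None.
Brand 1 against Heavy: payoffs 9, 7 → best response None.
Brand 1 against Blitz: payoffs 1, 8 → best response Light.
Brand 2 against None: payoffs 4, 1, 7 → best response Blitz.
Brand 2 against Light: payoffs 1, 3, 6 → best response Blitz.
Mutual best responses: (Light, Blitz).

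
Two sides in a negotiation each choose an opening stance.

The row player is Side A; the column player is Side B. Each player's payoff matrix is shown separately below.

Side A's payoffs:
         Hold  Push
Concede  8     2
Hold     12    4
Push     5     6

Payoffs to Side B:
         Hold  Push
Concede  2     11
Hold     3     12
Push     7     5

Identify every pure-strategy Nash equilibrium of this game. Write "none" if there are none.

No pure-strategy Nash equilibrium.

Side A against Hold: payoffs 8, 12, 5 → best response Hold.
Side A against Push: payoffs 2, 4, 6 → best response Push.
Side B against Concede: payoffs 2, 11 → best response Push.
Side B against Hold: payoffs 3, 12 → best response Push.
Side B against Push: payoffs 7, 5 → best response Hold.
No profile is a mutual best response for all players.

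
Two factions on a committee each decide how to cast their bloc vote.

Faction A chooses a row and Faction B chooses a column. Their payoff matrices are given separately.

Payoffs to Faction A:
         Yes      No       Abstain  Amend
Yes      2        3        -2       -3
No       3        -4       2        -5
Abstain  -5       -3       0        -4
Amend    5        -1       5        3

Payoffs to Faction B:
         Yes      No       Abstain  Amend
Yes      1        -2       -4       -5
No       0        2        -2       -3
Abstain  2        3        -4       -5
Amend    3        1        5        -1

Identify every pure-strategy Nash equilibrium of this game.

Mark each player's best response to every combination of opponents' strategies; a profile where every player is best-responding is a pure Nash equilibrium.
Faction A against Yes: payoffs 2, 3, -5, 5 → best response Amend.
Faction A against No: payoffs 3, -4, -3, -1 → best response Yes.
Faction A against Abstain: payoffs -2, 2, 0, 5 → best response Amend.
Faction A against Amend: payoffs -3, -5, -4, 3 → best response Amend.
Faction B against Yes: payoffs 1, -2, -4, -5 → best response Yes.
Faction B against No: payoffs 0, 2, -2, -3 → best response No.
Faction B against Abstain: payoffs 2, 3, -4, -5 → best response No.
Faction B against Amend: payoffs 3, 1, 5, -1 → best response Abstain.
Mutual best responses: (Amend, Abstain).

(Amend, Abstain)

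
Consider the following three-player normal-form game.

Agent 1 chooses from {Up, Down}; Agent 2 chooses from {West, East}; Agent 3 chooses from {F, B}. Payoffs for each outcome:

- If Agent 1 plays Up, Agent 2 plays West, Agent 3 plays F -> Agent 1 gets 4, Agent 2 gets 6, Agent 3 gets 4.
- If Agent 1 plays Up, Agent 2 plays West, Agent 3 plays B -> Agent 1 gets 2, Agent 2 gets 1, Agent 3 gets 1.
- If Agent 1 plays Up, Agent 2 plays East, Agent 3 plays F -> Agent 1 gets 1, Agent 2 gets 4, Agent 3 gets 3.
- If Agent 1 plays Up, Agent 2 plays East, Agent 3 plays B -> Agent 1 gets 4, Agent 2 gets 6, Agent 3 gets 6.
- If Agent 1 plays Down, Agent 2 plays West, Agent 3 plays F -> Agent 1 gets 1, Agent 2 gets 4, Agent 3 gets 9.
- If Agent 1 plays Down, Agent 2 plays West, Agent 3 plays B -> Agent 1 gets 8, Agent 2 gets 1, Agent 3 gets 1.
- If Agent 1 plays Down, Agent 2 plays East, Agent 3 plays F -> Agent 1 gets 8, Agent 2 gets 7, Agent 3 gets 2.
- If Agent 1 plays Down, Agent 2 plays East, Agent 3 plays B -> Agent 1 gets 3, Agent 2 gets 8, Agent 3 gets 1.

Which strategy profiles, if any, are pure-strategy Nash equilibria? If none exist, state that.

Check each profile: it is a Nash equilibrium iff no player can strictly gain by switching unilaterally.
(Up, West, F): Agent 1 gets 4, best alternative 1; Agent 2 gets 6, best alternative 4; Agent 3 gets 4, best alternative 1. No profitable deviation — NE.
(Up, West, B): Agent 1 can switch to Down (2 → 8). Not NE.
(Up, East, F): Agent 1 can switch to Down (1 → 8). Not NE.
(Up, East, B): Agent 1 gets 4, best alternative 3; Agent 2 gets 6, best alternative 1; Agent 3 gets 6, best alternative 3. No profitable deviation — NE.
(Down, West, F): Agent 1 can switch to Up (1 → 4). Not NE.
(Down, West, B): Agent 2 can switch to East (1 → 8). Not NE.
(Down, East, F): Agent 1 gets 8, best alternative 1; Agent 2 gets 7, best alternative 4; Agent 3 gets 2, best alternative 1. No profitable deviation — NE.
(Down, East, B): Agent 1 can switch to Up (3 → 4). Not NE.

The pure Nash equilibria are (Up, West, F) and (Up, East, B) and (Down, East, F).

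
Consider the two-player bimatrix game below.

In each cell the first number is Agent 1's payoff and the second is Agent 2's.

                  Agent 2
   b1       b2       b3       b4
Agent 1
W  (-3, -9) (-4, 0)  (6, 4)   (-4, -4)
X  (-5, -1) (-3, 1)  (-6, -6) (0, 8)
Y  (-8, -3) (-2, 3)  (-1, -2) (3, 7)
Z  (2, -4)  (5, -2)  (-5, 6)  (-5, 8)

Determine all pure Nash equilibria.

Pure-strategy Nash equilibria: (W, b3), (Y, b4)

Agent 1 against b1: payoffs -3, -5, -8, 2 → best response Z.
Agent 1 against b2: payoffs -4, -3, -2, 5 → best response Z.
Agent 1 against b3: payoffs 6, -6, -1, -5 → best response W.
Agent 1 against b4: payoffs -4, 0, 3, -5 → best response Y.
Agent 2 against W: payoffs -9, 0, 4, -4 → best response b3.
Agent 2 against X: payoffs -1, 1, -6, 8 → best response b4.
Agent 2 against Y: payoffs -3, 3, -2, 7 → best response b4.
Agent 2 against Z: payoffs -4, -2, 6, 8 → best response b4.
Mutual best responses: (W, b3); (Y, b4).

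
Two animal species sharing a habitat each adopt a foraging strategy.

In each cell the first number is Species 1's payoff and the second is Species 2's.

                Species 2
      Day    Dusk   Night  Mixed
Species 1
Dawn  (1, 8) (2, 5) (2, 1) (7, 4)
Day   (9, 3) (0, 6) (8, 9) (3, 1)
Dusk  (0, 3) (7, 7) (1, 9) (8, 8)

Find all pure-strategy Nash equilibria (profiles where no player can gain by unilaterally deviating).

Check each profile: it is a Nash equilibrium iff no player can strictly gain by switching unilaterally.
(Dawn, Day): Species 1 can switch to Day (1 → 9). Not NE.
(Dawn, Dusk): Species 1 can switch to Dusk (2 → 7). Not NE.
(Dawn, Night): Species 1 can switch to Day (2 → 8). Not NE.
(Dawn, Mixed): Species 1 can switch to Dusk (7 → 8). Not NE.
(Day, Day): Species 2 can switch to Dusk (3 → 6). Not NE.
(Day, Dusk): Species 1 can switch to Dawn (0 → 2). Not NE.
(Day, Night): Species 1 gets 8, best alternative 2; Species 2 gets 9, best alternative 6. No profitable deviation — NE.
(Day, Mixed): Species 1 can switch to Dawn (3 → 7). Not NE.
(Dusk, Day): Species 1 can switch to Dawn (0 → 1). Not NE.
(Dusk, Dusk): Species 2 can switch to Night (7 → 9). Not NE.
(Dusk, Night): Species 1 can switch to Dawn (1 → 2). Not NE.
(Dusk, Mixed): Species 2 can switch to Night (8 → 9). Not NE.

The unique pure-strategy Nash equilibrium is (Day, Night).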